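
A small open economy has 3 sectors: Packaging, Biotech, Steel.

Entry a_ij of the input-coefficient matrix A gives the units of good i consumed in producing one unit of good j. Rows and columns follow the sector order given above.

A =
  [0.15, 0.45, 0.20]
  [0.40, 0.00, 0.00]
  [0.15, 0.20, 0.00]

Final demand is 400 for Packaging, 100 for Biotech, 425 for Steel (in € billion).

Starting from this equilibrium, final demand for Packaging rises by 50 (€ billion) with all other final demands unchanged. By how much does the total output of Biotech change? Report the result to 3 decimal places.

Δx_B = 32.051

I − A =
  [   0.85    -0.45    -0.20]
  [  -0.40     1.00     0.00]
  [  -0.15    -0.20     1.00]
Cofactors of I−A, C_ij = (−1)^(i+j)·(minor ij) (rows/columns in the sector order above):
  C_11 = (1.00)(1.00) − (0.00)(-0.20) = 1.0000
  C_12 = −[(-0.40)(1.00) − (0.00)(-0.15)] = 0.4000
  C_13 = (-0.40)(-0.20) − (1.00)(-0.15) = 0.2300
  C_21 = −[(-0.45)(1.00) − (-0.20)(-0.20)] = 0.4900
  C_22 = (0.85)(1.00) − (-0.20)(-0.15) = 0.8200
  C_23 = −[(0.85)(-0.20) − (-0.45)(-0.15)] = 0.2375
  C_31 = (-0.45)(0.00) − (-0.20)(1.00) = 0.2000
  C_32 = −[(0.85)(0.00) − (-0.20)(-0.40)] = 0.0800
  C_33 = (0.85)(1.00) − (-0.45)(-0.40) = 0.6700
det(I−A) = Σ_j (I−A)_1j·C_1j = (0.85)(1.0000) + (-0.45)(0.4000) + (-0.20)(0.2300) = 0.6240
adj(I−A) = Cᵀ =
  [ 1.0000   0.4900   0.2000]
  [ 0.4000   0.8200   0.0800]
  [ 0.2300   0.2375   0.6700]
(I − A)⁻¹ = adj(I−A) / det(I−A) ≈
  [   1.6026     0.7853     0.3205]
  [   0.6410     1.3141     0.1282]
  [   0.3686     0.3806     1.0737]
Δx = (I − A)⁻¹ Δd with Δd having +50 in the Packaging component and 0 elsewhere.
So Δx_B = L_BP · (+50), where L_BP = adj(I−A)_BP / det(I−A) = 0.4000 / 0.6240.
Δx_B = 0.4000 × (+50) / 0.6240 = 20.00 / 0.6240 ≈ 32.051.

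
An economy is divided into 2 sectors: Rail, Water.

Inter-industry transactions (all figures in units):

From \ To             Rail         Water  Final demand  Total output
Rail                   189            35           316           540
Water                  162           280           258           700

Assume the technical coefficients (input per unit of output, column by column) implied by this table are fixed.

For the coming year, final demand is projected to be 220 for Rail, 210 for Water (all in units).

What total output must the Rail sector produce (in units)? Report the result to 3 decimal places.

Technical coefficients a_ij = z_ij / X_j:
  a_RR = 189/540 = 0.35, a_WR = 162/540 = 0.30
  a_RW = 35/700 = 0.05, a_WW = 280/700 = 0.40
I − A =
  [   0.65    -0.05]
  [  -0.30     0.60]
det(I−A) = (0.65)(0.60) − (-0.05)(-0.30) = 0.3750
adj(I−A) = [[0.60, 0.05], [0.30, 0.65]]
(I − A)⁻¹ = adj(I−A) / det(I−A) ≈
  [   1.6000     0.1333]
  [   0.8000     1.7333]
x = (I − A)⁻¹ d = adj(I−A)·d / det(I−A), with det(I−A) = 0.3750:
  x_R = (0.60·220 + 0.05·210) / 0.3750 = 142.50 / 0.3750 = 380.000
  x_W = (0.30·220 + 0.65·210) / 0.3750 = 202.50 / 0.3750 = 540.000

x_R = 380.000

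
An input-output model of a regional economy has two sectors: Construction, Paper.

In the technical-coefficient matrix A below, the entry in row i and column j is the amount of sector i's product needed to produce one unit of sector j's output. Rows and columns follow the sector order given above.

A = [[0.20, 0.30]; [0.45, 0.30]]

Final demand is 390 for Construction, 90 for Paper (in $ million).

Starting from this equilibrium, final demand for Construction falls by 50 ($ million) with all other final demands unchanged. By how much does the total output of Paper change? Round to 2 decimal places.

Δx_2 = -52.94

I − A =
  [   0.80    -0.30]
  [  -0.45     0.70]
det(I−A) = (0.80)(0.70) − (-0.30)(-0.45) = 0.4250
adj(I−A) = [[0.70, 0.30], [0.45, 0.80]]
(I − A)⁻¹ = adj(I−A) / det(I−A) ≈
  [   1.6471     0.7059]
  [   1.0588     1.8824]
Δx = (I − A)⁻¹ Δd with Δd having -50 in the Construction component and 0 elsewhere.
So Δx_2 = L_21 · (-50), where L_21 = adj(I−A)_21 / det(I−A) = 0.45 / 0.4250.
Δx_2 = 0.45 × (-50) / 0.4250 = -22.50 / 0.4250 ≈ -52.94.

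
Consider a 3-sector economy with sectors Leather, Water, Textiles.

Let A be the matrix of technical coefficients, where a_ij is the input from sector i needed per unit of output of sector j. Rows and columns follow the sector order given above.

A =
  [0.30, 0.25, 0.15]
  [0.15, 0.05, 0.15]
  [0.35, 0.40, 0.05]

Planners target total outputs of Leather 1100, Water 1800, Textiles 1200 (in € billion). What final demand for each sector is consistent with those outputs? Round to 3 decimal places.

d_L = 140.000, d_W = 1365.000, d_T = 35.000

I − A =
  [   0.70    -0.25    -0.15]
  [  -0.15     0.95    -0.15]
  [  -0.35    -0.40     0.95]
d = (I − A) x:
  d_L = (+0.70)·1100 + (-0.25)·1800 + (-0.15)·1200 = 140.000
  d_W = (-0.15)·1100 + (+0.95)·1800 + (-0.15)·1200 = 1365.000
  d_T = (-0.35)·1100 + (-0.40)·1800 + (+0.95)·1200 = 35.000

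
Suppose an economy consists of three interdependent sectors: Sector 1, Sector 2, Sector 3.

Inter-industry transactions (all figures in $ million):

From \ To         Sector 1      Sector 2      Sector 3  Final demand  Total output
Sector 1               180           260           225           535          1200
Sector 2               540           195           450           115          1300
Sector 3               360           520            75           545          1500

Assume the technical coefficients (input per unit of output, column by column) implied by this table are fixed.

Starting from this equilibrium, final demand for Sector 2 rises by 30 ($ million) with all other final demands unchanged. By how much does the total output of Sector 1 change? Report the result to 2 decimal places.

Technical coefficients a_ij = z_ij / X_j:
  a_11 = 180/1200 = 0.15, a_21 = 540/1200 = 0.45, a_31 = 360/1200 = 0.30
  a_12 = 260/1300 = 0.20, a_22 = 195/1300 = 0.15, a_32 = 520/1300 = 0.40
  a_13 = 225/1500 = 0.15, a_23 = 450/1500 = 0.30, a_33 = 75/1500 = 0.05
I − A =
  [   0.85    -0.20    -0.15]
  [  -0.45     0.85    -0.30]
  [  -0.30    -0.40     0.95]
Cofactors of I−A, C_ij = (−1)^(i+j)·(minor ij) (rows/columns in the sector order above):
  C_11 = (0.85)(0.95) − (-0.30)(-0.40) = 0.6875
  C_12 = −[(-0.45)(0.95) − (-0.30)(-0.30)] = 0.5175
  C_13 = (-0.45)(-0.40) − (0.85)(-0.30) = 0.4350
  C_21 = −[(-0.20)(0.95) − (-0.15)(-0.40)] = 0.2500
  C_22 = (0.85)(0.95) − (-0.15)(-0.30) = 0.7625
  C_23 = −[(0.85)(-0.40) − (-0.20)(-0.30)] = 0.4000
  C_31 = (-0.20)(-0.30) − (-0.15)(0.85) = 0.1875
  C_32 = −[(0.85)(-0.30) − (-0.15)(-0.45)] = 0.3225
  C_33 = (0.85)(0.85) − (-0.20)(-0.45) = 0.6325
det(I−A) = Σ_j (I−A)_1j·C_1j = (0.85)(0.6875) + (-0.20)(0.5175) + (-0.15)(0.4350) = 0.415625
adj(I−A) = Cᵀ =
  [ 0.6875   0.2500   0.1875]
  [ 0.5175   0.7625   0.3225]
  [ 0.4350   0.4000   0.6325]
(I − A)⁻¹ = adj(I−A) / det(I−A) ≈
  [   1.6541     0.6015     0.4511]
  [   1.2451     1.8346     0.7759]
  [   1.0466     0.9624     1.5218]
Δx = (I − A)⁻¹ Δd with Δd having +30 in the Sector 2 component and 0 elsewhere.
So Δx_1 = L_12 · (+30), where L_12 = adj(I−A)_12 / det(I−A) = 0.2500 / 0.415625.
Δx_1 = 0.2500 × (+30) / 0.415625 = 7.50 / 0.415625 ≈ 18.05.

Δx_1 = 18.05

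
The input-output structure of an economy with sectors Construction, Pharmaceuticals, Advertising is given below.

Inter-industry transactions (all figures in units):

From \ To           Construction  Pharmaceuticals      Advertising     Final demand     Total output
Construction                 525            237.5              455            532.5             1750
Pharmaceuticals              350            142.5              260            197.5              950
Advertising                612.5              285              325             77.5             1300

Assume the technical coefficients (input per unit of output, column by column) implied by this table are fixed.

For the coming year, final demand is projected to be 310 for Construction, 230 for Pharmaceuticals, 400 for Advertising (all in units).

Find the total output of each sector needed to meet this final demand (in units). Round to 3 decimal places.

x_1 = 1719.130, x_2 = 1092.136, x_3 = 1772.448

Technical coefficients a_ij = z_ij / X_j:
  a_11 = 525/1750 = 0.30, a_21 = 350/1750 = 0.20, a_31 = 612.5/1750 = 0.35
  a_12 = 237.5/950 = 0.25, a_22 = 142.5/950 = 0.15, a_32 = 285/950 = 0.30
  a_13 = 455/1300 = 0.35, a_23 = 260/1300 = 0.20, a_33 = 325/1300 = 0.25
I − A =
  [   0.70    -0.25    -0.35]
  [  -0.20     0.85    -0.20]
  [  -0.35    -0.30     0.75]
Cofactors of I−A, C_ij = (−1)^(i+j)·(minor ij) (rows/columns in the sector order above):
  C_11 = (0.85)(0.75) − (-0.20)(-0.30) = 0.5775
  C_12 = −[(-0.20)(0.75) − (-0.20)(-0.35)] = 0.2200
  C_13 = (-0.20)(-0.30) − (0.85)(-0.35) = 0.3575
  C_21 = −[(-0.25)(0.75) − (-0.35)(-0.30)] = 0.2925
  C_22 = (0.70)(0.75) − (-0.35)(-0.35) = 0.4025
  C_23 = −[(0.70)(-0.30) − (-0.25)(-0.35)] = 0.2975
  C_31 = (-0.25)(-0.20) − (-0.35)(0.85) = 0.3475
  C_32 = −[(0.70)(-0.20) − (-0.35)(-0.20)] = 0.2100
  C_33 = (0.70)(0.85) − (-0.25)(-0.20) = 0.5450
det(I−A) = Σ_j (I−A)_1j·C_1j = (0.70)(0.5775) + (-0.25)(0.2200) + (-0.35)(0.3575) = 0.224125
adj(I−A) = Cᵀ =
  [ 0.5775   0.2925   0.3475]
  [ 0.2200   0.4025   0.2100]
  [ 0.3575   0.2975   0.5450]
(I − A)⁻¹ = adj(I−A) / det(I−A) ≈
  [   2.5767     1.3051     1.5505]
  [   0.9816     1.7959     0.9370]
  [   1.5951     1.3274     2.4317]
x = (I − A)⁻¹ d = adj(I−A)·d / det(I−A), with det(I−A) = 0.224125:
  x_1 = (0.5775·310 + 0.2925·230 + 0.3475·400) / 0.224125 = 385.30 / 0.224125 ≈ 1719.130
  x_2 = (0.2200·310 + 0.4025·230 + 0.2100·400) / 0.224125 = 244.775 / 0.224125 ≈ 1092.136
  x_3 = (0.3575·310 + 0.2975·230 + 0.5450·400) / 0.224125 = 397.25 / 0.224125 ≈ 1772.448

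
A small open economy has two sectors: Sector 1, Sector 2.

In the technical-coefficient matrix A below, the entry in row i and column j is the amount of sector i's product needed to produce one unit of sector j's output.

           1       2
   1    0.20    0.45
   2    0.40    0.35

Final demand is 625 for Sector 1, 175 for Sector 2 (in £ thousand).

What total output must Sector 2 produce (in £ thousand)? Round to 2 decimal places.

x_2 = 1147.06

I − A =
  [   0.80    -0.45]
  [  -0.40     0.65]
det(I−A) = (0.80)(0.65) − (-0.45)(-0.40) = 0.3400
adj(I−A) = [[0.65, 0.45], [0.40, 0.80]]
(I − A)⁻¹ = adj(I−A) / det(I−A) ≈
  [   1.9118     1.3235]
  [   1.1765     2.3529]
x = (I − A)⁻¹ d = adj(I−A)·d / det(I−A), with det(I−A) = 0.3400:
  x_1 = (0.65·625 + 0.45·175) / 0.3400 = 485.00 / 0.3400 ≈ 1426.47
  x_2 = (0.40·625 + 0.80·175) / 0.3400 = 390.00 / 0.3400 ≈ 1147.06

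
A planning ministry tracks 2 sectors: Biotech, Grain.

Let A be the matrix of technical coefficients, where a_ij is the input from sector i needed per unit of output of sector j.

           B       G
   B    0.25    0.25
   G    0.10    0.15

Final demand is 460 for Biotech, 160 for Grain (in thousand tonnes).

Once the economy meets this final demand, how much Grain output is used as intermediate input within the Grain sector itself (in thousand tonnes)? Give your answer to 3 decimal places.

z_GG = 40.653

I − A =
  [   0.75    -0.25]
  [  -0.10     0.85]
det(I−A) = (0.75)(0.85) − (-0.25)(-0.10) = 0.6125
adj(I−A) = [[0.85, 0.25], [0.10, 0.75]]
(I − A)⁻¹ = adj(I−A) / det(I−A) ≈
  [   1.3878     0.4082]
  [   0.1633     1.2245]
First solve x = (I − A)⁻¹ d = adj(I−A)·d / det(I−A); in particular x_G = (0.10·460 + 0.75·160) / 0.6125 = 166.00 / 0.6125 ≈ 271.02041.
Intermediate flow from G to G: z_GG = a_GG · x_G = 0.15 × 166.00 / 0.6125 = 24.90 / 0.6125 ≈ 40.653.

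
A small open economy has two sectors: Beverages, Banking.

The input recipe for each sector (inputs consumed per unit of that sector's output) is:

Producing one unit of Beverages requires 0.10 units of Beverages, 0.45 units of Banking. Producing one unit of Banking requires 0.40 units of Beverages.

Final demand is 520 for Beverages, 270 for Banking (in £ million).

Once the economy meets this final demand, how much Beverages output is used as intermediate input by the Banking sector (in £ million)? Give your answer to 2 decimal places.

I − A =
  [   0.90    -0.40]
  [  -0.45     1.00]
det(I−A) = (0.90)(1.00) − (-0.40)(-0.45) = 0.7200
adj(I−A) = [[1.00, 0.40], [0.45, 0.90]]
(I − A)⁻¹ = adj(I−A) / det(I−A) ≈
  [   1.3889     0.5556]
  [   0.6250     1.2500]
First solve x = (I − A)⁻¹ d = adj(I−A)·d / det(I−A); in particular x_2 = (0.45·520 + 0.90·270) / 0.7200 = 477.00 / 0.7200 = 662.5000.
Intermediate flow from 1 to 2: z_12 = a_12 · x_2 = 0.40 × 477.00 / 0.7200 = 190.80 / 0.7200 = 265.00.

z_12 = 265.00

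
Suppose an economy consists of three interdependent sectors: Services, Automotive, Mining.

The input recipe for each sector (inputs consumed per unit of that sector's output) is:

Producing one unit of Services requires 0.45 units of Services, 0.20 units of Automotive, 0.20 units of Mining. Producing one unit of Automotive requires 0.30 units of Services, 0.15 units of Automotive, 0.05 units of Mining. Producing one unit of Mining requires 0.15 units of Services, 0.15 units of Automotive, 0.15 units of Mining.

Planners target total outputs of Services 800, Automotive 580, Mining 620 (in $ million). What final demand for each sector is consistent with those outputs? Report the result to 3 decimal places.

d_S = 173.000, d_A = 240.000, d_M = 338.000

I − A =
  [   0.55    -0.30    -0.15]
  [  -0.20     0.85    -0.15]
  [  -0.20    -0.05     0.85]
d = (I − A) x:
  d_S = (+0.55)·800 + (-0.30)·580 + (-0.15)·620 = 173.000
  d_A = (-0.20)·800 + (+0.85)·580 + (-0.15)·620 = 240.000
  d_M = (-0.20)·800 + (-0.05)·580 + (+0.85)·620 = 338.000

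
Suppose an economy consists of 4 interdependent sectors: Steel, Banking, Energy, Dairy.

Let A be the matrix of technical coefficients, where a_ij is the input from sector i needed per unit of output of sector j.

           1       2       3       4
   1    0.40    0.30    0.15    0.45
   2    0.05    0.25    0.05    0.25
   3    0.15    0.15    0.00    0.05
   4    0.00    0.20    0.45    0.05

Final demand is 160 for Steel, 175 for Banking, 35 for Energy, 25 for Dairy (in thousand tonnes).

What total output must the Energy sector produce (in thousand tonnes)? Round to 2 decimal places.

x_3 = 192.69

I − A =
  [   0.60    -0.30    -0.15    -0.45]
  [  -0.05     0.75    -0.05    -0.25]
  [  -0.15    -0.15     1.00    -0.05]
  [   0.00    -0.20    -0.45     0.95]
Compute the cofactors C_ij = (−1)^(i+j)·(3×3 minor ij) of I−A; the adjugate is their transpose:
adj(I−A) = Cᵀ =
  [ 0.621125   0.421500   0.303750   0.421125]
  [ 0.070375   0.504750   0.113250   0.172125]
  [ 0.107000   0.147750   0.378750   0.109500]
  [ 0.065500   0.176250   0.203250   0.410250]
det(I−A) = Σ_j (I−A)_1j·C_1j = (0.60)(0.621125) + (-0.30)(0.070375) + (-0.15)(0.107000) + (-0.45)(0.065500) = 0.3060375
(I − A)⁻¹ = adj(I−A) / det(I−A) ≈
  [   2.0296     1.3773     0.9925     1.3761]
  [   0.2300     1.6493     0.3701     0.5624]
  [   0.3496     0.4828     1.2376     0.3578]
  [   0.2140     0.5759     0.6641     1.3405]
x = (I − A)⁻¹ d = adj(I−A)·d / det(I−A), with det(I−A) = 0.3060375:
  x_1 = (0.621125·160 + 0.421500·175 + 0.303750·35 + 0.421125·25) / 0.3060375 = 194.301875 / 0.3060375 ≈ 634.90
  x_2 = (0.070375·160 + 0.504750·175 + 0.113250·35 + 0.172125·25) / 0.3060375 = 107.858125 / 0.3060375 ≈ 352.43
  x_3 = (0.107000·160 + 0.147750·175 + 0.378750·35 + 0.109500·25) / 0.3060375 = 58.97 / 0.3060375 ≈ 192.69
  x_4 = (0.065500·160 + 0.176250·175 + 0.203250·35 + 0.410250·25) / 0.3060375 = 58.69375 / 0.3060375 ≈ 191.79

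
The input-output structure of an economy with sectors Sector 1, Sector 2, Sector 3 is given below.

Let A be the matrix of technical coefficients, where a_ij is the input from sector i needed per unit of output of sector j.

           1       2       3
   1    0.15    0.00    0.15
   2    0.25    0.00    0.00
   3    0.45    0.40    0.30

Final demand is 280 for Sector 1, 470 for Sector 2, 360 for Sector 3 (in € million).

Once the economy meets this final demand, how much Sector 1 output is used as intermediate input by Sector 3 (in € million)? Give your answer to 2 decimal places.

z_13 = 181.40

I − A =
  [   0.85     0.00    -0.15]
  [  -0.25     1.00     0.00]
  [  -0.45    -0.40     0.70]
Cofactors of I−A, C_ij = (−1)^(i+j)·(minor ij) (rows/columns in the sector order above):
  C_11 = (1.00)(0.70) − (0.00)(-0.40) = 0.7000
  C_12 = −[(-0.25)(0.70) − (0.00)(-0.45)] = 0.1750
  C_13 = (-0.25)(-0.40) − (1.00)(-0.45) = 0.5500
  C_21 = −[(0.00)(0.70) − (-0.15)(-0.40)] = 0.0600
  C_22 = (0.85)(0.70) − (-0.15)(-0.45) = 0.5275
  C_23 = −[(0.85)(-0.40) − (0.00)(-0.45)] = 0.3400
  C_31 = (0.00)(0.00) − (-0.15)(1.00) = 0.1500
  C_32 = −[(0.85)(0.00) − (-0.15)(-0.25)] = 0.0375
  C_33 = (0.85)(1.00) − (0.00)(-0.25) = 0.8500
det(I−A) = Σ_j (I−A)_1j·C_1j = (0.85)(0.7000) + (0.00)(0.1750) + (-0.15)(0.5500) = 0.5125
adj(I−A) = Cᵀ =
  [ 0.7000   0.0600   0.1500]
  [ 0.1750   0.5275   0.0375]
  [ 0.5500   0.3400   0.8500]
(I − A)⁻¹ = adj(I−A) / det(I−A) ≈
  [   1.3659     0.1171     0.2927]
  [   0.3415     1.0293     0.0732]
  [   1.0732     0.6634     1.6585]
First solve x = (I − A)⁻¹ d = adj(I−A)·d / det(I−A); in particular x_3 = (0.5500·280 + 0.3400·470 + 0.8500·360) / 0.5125 = 619.80 / 0.5125 ≈ 1209.3659.
Intermediate flow from 1 to 3: z_13 = a_13 · x_3 = 0.15 × 619.80 / 0.5125 = 92.97 / 0.5125 ≈ 181.40.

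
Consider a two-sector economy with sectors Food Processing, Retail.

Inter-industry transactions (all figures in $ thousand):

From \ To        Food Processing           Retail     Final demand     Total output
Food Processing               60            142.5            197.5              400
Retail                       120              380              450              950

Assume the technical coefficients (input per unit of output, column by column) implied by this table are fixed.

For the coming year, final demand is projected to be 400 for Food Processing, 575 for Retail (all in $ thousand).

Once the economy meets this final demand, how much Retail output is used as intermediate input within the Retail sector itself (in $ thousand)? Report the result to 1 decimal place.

z_22 = 523.7

Technical coefficients a_ij = z_ij / X_j:
  a_11 = 60/400 = 0.15, a_21 = 120/400 = 0.30
  a_12 = 142.5/950 = 0.15, a_22 = 380/950 = 0.40
I − A =
  [   0.85    -0.15]
  [  -0.30     0.60]
det(I−A) = (0.85)(0.60) − (-0.15)(-0.30) = 0.4650
adj(I−A) = [[0.60, 0.15], [0.30, 0.85]]
(I − A)⁻¹ = adj(I−A) / det(I−A) ≈
  [   1.2903     0.3226]
  [   0.6452     1.8280]
First solve x = (I − A)⁻¹ d = adj(I−A)·d / det(I−A); in particular x_2 = (0.30·400 + 0.85·575) / 0.4650 = 608.75 / 0.4650 ≈ 1309.140.
Intermediate flow from 2 to 2: z_22 = a_22 · x_2 = 0.40 × 608.75 / 0.4650 = 243.50 / 0.4650 ≈ 523.7.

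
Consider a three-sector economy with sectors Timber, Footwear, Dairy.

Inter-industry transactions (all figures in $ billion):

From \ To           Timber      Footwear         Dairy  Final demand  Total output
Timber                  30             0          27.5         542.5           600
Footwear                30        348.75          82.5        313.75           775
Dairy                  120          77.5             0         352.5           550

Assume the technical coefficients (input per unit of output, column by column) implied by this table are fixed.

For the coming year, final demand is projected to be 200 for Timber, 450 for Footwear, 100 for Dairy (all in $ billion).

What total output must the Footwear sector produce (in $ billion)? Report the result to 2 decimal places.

x_F = 902.49

Technical coefficients a_ij = z_ij / X_j:
  a_TT = 30/600 = 0.05, a_FT = 30/600 = 0.05, a_DT = 120/600 = 0.20
  a_TF = 0/775 = 0.00, a_FF = 348.75/775 = 0.45, a_DF = 77.5/775 = 0.10
  a_TD = 27.5/550 = 0.05, a_FD = 82.5/550 = 0.15, a_DD = 0/550 = 0.00
I − A =
  [   0.95     0.00    -0.05]
  [  -0.05     0.55    -0.15]
  [  -0.20    -0.10     1.00]
Cofactors of I−A, C_ij = (−1)^(i+j)·(minor ij) (rows/columns in the sector order above):
  C_11 = (0.55)(1.00) − (-0.15)(-0.10) = 0.5350
  C_12 = −[(-0.05)(1.00) − (-0.15)(-0.20)] = 0.0800
  C_13 = (-0.05)(-0.10) − (0.55)(-0.20) = 0.1150
  C_21 = −[(0.00)(1.00) − (-0.05)(-0.10)] = 0.0050
  C_22 = (0.95)(1.00) − (-0.05)(-0.20) = 0.9400
  C_23 = −[(0.95)(-0.10) − (0.00)(-0.20)] = 0.0950
  C_31 = (0.00)(-0.15) − (-0.05)(0.55) = 0.0275
  C_32 = −[(0.95)(-0.15) − (-0.05)(-0.05)] = 0.1450
  C_33 = (0.95)(0.55) − (0.00)(-0.05) = 0.5225
det(I−A) = Σ_j (I−A)_1j·C_1j = (0.95)(0.5350) + (0.00)(0.0800) + (-0.05)(0.1150) = 0.5025
adj(I−A) = Cᵀ =
  [ 0.5350   0.0050   0.0275]
  [ 0.0800   0.9400   0.1450]
  [ 0.1150   0.0950   0.5225]
(I − A)⁻¹ = adj(I−A) / det(I−A) ≈
  [   1.0647     0.0100     0.0547]
  [   0.1592     1.8706     0.2886]
  [   0.2289     0.1891     1.0398]
x = (I − A)⁻¹ d = adj(I−A)·d / det(I−A), with det(I−A) = 0.5025:
  x_T = (0.5350·200 + 0.0050·450 + 0.0275·100) / 0.5025 = 112.00 / 0.5025 ≈ 222.89
  x_F = (0.0800·200 + 0.9400·450 + 0.1450·100) / 0.5025 = 453.50 / 0.5025 ≈ 902.49
  x_D = (0.1150·200 + 0.0950·450 + 0.5225·100) / 0.5025 = 118.00 / 0.5025 ≈ 234.83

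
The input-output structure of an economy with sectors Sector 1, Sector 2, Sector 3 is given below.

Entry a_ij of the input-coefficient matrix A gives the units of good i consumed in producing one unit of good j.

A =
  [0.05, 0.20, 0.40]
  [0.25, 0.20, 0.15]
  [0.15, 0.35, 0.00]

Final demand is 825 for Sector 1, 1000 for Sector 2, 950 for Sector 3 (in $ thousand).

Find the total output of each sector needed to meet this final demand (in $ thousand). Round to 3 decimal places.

x_1 = 2251.364, x_2 = 2349.160, x_3 = 2109.910

I − A =
  [   0.95    -0.20    -0.40]
  [  -0.25     0.80    -0.15]
  [  -0.15    -0.35     1.00]
Cofactors of I−A, C_ij = (−1)^(i+j)·(minor ij) (rows/columns in the sector order above):
  C_11 = (0.80)(1.00) − (-0.15)(-0.35) = 0.7475
  C_12 = −[(-0.25)(1.00) − (-0.15)(-0.15)] = 0.2725
  C_13 = (-0.25)(-0.35) − (0.80)(-0.15) = 0.2075
  C_21 = −[(-0.20)(1.00) − (-0.40)(-0.35)] = 0.3400
  C_22 = (0.95)(1.00) − (-0.40)(-0.15) = 0.8900
  C_23 = −[(0.95)(-0.35) − (-0.20)(-0.15)] = 0.3625
  C_31 = (-0.20)(-0.15) − (-0.40)(0.80) = 0.3500
  C_32 = −[(0.95)(-0.15) − (-0.40)(-0.25)] = 0.2425
  C_33 = (0.95)(0.80) − (-0.20)(-0.25) = 0.7100
det(I−A) = Σ_j (I−A)_1j·C_1j = (0.95)(0.7475) + (-0.20)(0.2725) + (-0.40)(0.2075) = 0.572625
adj(I−A) = Cᵀ =
  [ 0.7475   0.3400   0.3500]
  [ 0.2725   0.8900   0.2425]
  [ 0.2075   0.3625   0.7100]
(I − A)⁻¹ = adj(I−A) / det(I−A) ≈
  [   1.3054     0.5938     0.6112]
  [   0.4759     1.5542     0.4235]
  [   0.3624     0.6330     1.2399]
x = (I − A)⁻¹ d = adj(I−A)·d / det(I−A), with det(I−A) = 0.572625:
  x_1 = (0.7475·825 + 0.3400·1000 + 0.3500·950) / 0.572625 = 1289.1875 / 0.572625 ≈ 2251.364
  x_2 = (0.2725·825 + 0.8900·1000 + 0.2425·950) / 0.572625 = 1345.1875 / 0.572625 ≈ 2349.160
  x_3 = (0.2075·825 + 0.3625·1000 + 0.7100·950) / 0.572625 = 1208.1875 / 0.572625 ≈ 2109.910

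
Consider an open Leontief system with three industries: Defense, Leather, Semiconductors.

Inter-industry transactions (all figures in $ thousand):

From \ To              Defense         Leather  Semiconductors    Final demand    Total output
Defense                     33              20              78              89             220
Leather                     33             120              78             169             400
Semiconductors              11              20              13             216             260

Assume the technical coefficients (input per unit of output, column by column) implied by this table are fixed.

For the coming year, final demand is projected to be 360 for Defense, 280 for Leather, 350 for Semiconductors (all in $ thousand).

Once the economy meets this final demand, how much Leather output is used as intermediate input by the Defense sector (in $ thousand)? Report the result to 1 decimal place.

Technical coefficients a_ij = z_ij / X_j:
  a_11 = 33/220 = 0.15, a_21 = 33/220 = 0.15, a_31 = 11/220 = 0.05
  a_12 = 20/400 = 0.05, a_22 = 120/400 = 0.30, a_32 = 20/400 = 0.05
  a_13 = 78/260 = 0.30, a_23 = 78/260 = 0.30, a_33 = 13/260 = 0.05
I − A =
  [   0.85    -0.05    -0.30]
  [  -0.15     0.70    -0.30]
  [  -0.05    -0.05     0.95]
Cofactors of I−A, C_ij = (−1)^(i+j)·(minor ij) (rows/columns in the sector order above):
  C_11 = (0.70)(0.95) − (-0.30)(-0.05) = 0.6500
  C_12 = −[(-0.15)(0.95) − (-0.30)(-0.05)] = 0.1575
  C_13 = (-0.15)(-0.05) − (0.70)(-0.05) = 0.0425
  C_21 = −[(-0.05)(0.95) − (-0.30)(-0.05)] = 0.0625
  C_22 = (0.85)(0.95) − (-0.30)(-0.05) = 0.7925
  C_23 = −[(0.85)(-0.05) − (-0.05)(-0.05)] = 0.0450
  C_31 = (-0.05)(-0.30) − (-0.30)(0.70) = 0.2250
  C_32 = −[(0.85)(-0.30) − (-0.30)(-0.15)] = 0.3000
  C_33 = (0.85)(0.70) − (-0.05)(-0.15) = 0.5875
det(I−A) = Σ_j (I−A)_1j·C_1j = (0.85)(0.6500) + (-0.05)(0.1575) + (-0.30)(0.0425) = 0.531875
adj(I−A) = Cᵀ =
  [ 0.6500   0.0625   0.2250]
  [ 0.1575   0.7925   0.3000]
  [ 0.0425   0.0450   0.5875]
(I − A)⁻¹ = adj(I−A) / det(I−A) ≈
  [   1.2221     0.1175     0.4230]
  [   0.2961     1.4900     0.5640]
  [   0.0799     0.0846     1.1046]
First solve x = (I − A)⁻¹ d = adj(I−A)·d / det(I−A); in particular x_1 = (0.6500·360 + 0.0625·280 + 0.2250·350) / 0.531875 = 330.25 / 0.531875 ≈ 620.917.
Intermediate flow from 2 to 1: z_21 = a_21 · x_1 = 0.15 × 330.25 / 0.531875 = 49.5375 / 0.531875 ≈ 93.1.

z_21 = 93.1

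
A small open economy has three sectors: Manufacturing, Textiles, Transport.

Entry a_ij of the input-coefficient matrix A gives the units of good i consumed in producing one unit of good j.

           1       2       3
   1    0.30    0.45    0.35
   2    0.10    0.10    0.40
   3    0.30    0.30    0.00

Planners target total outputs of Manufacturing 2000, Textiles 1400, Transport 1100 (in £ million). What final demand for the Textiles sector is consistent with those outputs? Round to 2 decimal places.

I − A =
  [   0.70    -0.45    -0.35]
  [  -0.10     0.90    -0.40]
  [  -0.30    -0.30     1.00]
d = (I − A) x:
  d_1 = (+0.70)·2000 + (-0.45)·1400 + (-0.35)·1100 = 385.00
  d_2 = (-0.10)·2000 + (+0.90)·1400 + (-0.40)·1100 = 620.00
  d_3 = (-0.30)·2000 + (-0.30)·1400 + (+1.00)·1100 = 80.00

d_2 = 620.00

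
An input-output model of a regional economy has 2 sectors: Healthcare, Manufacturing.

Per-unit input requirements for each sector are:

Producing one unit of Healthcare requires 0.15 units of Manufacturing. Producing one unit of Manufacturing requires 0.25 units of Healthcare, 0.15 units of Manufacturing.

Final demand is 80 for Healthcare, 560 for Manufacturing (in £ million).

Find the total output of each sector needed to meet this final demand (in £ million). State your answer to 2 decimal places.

I − A =
  [   1.00    -0.25]
  [  -0.15     0.85]
det(I−A) = (1.00)(0.85) − (-0.25)(-0.15) = 0.8125
adj(I−A) = [[0.85, 0.25], [0.15, 1.00]]
(I − A)⁻¹ = adj(I−A) / det(I−A) ≈
  [   1.0462     0.3077]
  [   0.1846     1.2308]
x = (I − A)⁻¹ d = adj(I−A)·d / det(I−A), with det(I−A) = 0.8125:
  x_H = (0.85·80 + 0.25·560) / 0.8125 = 208.00 / 0.8125 = 256.00
  x_M = (0.15·80 + 1.00·560) / 0.8125 = 572.00 / 0.8125 = 704.00

x_H = 256.00, x_M = 704.00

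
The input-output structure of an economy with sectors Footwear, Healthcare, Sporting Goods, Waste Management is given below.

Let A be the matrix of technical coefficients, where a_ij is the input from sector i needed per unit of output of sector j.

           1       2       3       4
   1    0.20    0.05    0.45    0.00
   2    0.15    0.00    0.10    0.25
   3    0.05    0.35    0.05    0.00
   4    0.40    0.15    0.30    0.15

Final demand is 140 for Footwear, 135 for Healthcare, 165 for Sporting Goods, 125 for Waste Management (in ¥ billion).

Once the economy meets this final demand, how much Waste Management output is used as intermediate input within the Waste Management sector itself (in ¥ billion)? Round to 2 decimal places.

z_44 = 75.04

I − A =
  [   0.80    -0.05    -0.45     0.00]
  [  -0.15     1.00    -0.10    -0.25]
  [  -0.05    -0.35     0.95     0.00]
  [  -0.40    -0.15    -0.30     0.85]
Compute the cofactors C_ij = (−1)^(i+j)·(3×3 minor ij) of I−A; the adjugate is their transpose:
adj(I−A) = Cᵀ =
  [ 0.715875   0.174250   0.373625   0.051250]
  [ 0.224125   0.626875   0.230375   0.184375]
  [ 0.120250   0.240125   0.638625   0.070625]
  [ 0.418875   0.277375   0.441875   0.678500]
det(I−A) = Σ_j (I−A)_1j·C_1j = (0.80)(0.715875) + (-0.05)(0.224125) + (-0.45)(0.120250) + (0.00)(0.418875) = 0.50738125
(I − A)⁻¹ = adj(I−A) / det(I−A) ≈
  [   1.4109     0.3434     0.7364     0.1010]
  [   0.4417     1.2355     0.4540     0.3634]
  [   0.2370     0.4733     1.2587     0.1392]
  [   0.8256     0.5467     0.8709     1.3373]
First solve x = (I − A)⁻¹ d = adj(I−A)·d / det(I−A); in particular x_4 = (0.418875·140 + 0.277375·135 + 0.441875·165 + 0.678500·125) / 0.50738125 = 253.81 / 0.50738125 ≈ 500.2353.
Intermediate flow from 4 to 4: z_44 = a_44 · x_4 = 0.15 × 253.81 / 0.50738125 = 38.0715 / 0.50738125 ≈ 75.04.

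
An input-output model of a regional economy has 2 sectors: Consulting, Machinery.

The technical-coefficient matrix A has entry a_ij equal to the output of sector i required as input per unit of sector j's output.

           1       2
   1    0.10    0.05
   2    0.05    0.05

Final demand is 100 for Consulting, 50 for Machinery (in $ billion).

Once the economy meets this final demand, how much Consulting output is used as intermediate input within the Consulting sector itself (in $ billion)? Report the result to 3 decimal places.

I − A =
  [   0.90    -0.05]
  [  -0.05     0.95]
det(I−A) = (0.90)(0.95) − (-0.05)(-0.05) = 0.8525
adj(I−A) = [[0.95, 0.05], [0.05, 0.90]]
(I − A)⁻¹ = adj(I−A) / det(I−A) ≈
  [   1.1144     0.0587]
  [   0.0587     1.0557]
First solve x = (I − A)⁻¹ d = adj(I−A)·d / det(I−A); in particular x_1 = (0.95·100 + 0.05·50) / 0.8525 = 97.50 / 0.8525 ≈ 114.36950.
Intermediate flow from 1 to 1: z_11 = a_11 · x_1 = 0.10 × 97.50 / 0.8525 = 9.75 / 0.8525 ≈ 11.437.

z_11 = 11.437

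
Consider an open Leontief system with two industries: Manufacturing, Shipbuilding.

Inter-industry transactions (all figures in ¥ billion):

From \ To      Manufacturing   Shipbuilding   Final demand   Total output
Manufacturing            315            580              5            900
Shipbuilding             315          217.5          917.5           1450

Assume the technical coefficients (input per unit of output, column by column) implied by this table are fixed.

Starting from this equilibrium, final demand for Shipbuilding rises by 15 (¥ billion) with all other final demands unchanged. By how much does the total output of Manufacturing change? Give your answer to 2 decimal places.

Technical coefficients a_ij = z_ij / X_j:
  a_11 = 315/900 = 0.35, a_21 = 315/900 = 0.35
  a_12 = 580/1450 = 0.40, a_22 = 217.5/1450 = 0.15
I − A =
  [   0.65    -0.40]
  [  -0.35     0.85]
det(I−A) = (0.65)(0.85) − (-0.40)(-0.35) = 0.4125
adj(I−A) = [[0.85, 0.40], [0.35, 0.65]]
(I − A)⁻¹ = adj(I−A) / det(I−A) ≈
  [   2.0606     0.9697]
  [   0.8485     1.5758]
Δx = (I − A)⁻¹ Δd with Δd having +15 in the Shipbuilding component and 0 elsewhere.
So Δx_1 = L_12 · (+15), where L_12 = adj(I−A)_12 / det(I−A) = 0.40 / 0.4125.
Δx_1 = 0.40 × (+15) / 0.4125 = 6.00 / 0.4125 ≈ 14.55.

Δx_1 = 14.55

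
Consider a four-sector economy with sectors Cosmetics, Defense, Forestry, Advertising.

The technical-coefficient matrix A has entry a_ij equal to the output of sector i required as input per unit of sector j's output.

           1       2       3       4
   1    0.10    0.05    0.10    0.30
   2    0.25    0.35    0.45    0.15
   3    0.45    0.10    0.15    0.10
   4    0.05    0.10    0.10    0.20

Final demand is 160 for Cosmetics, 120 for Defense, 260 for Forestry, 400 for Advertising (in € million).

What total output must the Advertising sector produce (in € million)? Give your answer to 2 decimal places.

x_4 = 794.87

I − A =
  [   0.90    -0.05    -0.10    -0.30]
  [  -0.25     0.65    -0.45    -0.15]
  [  -0.45    -0.10     0.85    -0.10]
  [  -0.05    -0.10    -0.10     0.80]
Compute the cofactors C_ij = (−1)^(i+j)·(3×3 minor ij) of I−A; the adjugate is their transpose:
adj(I−A) = Cᵀ =
  [ 0.380750   0.071000   0.102250   0.168875]
  [ 0.344875   0.540250   0.359000   0.275500]
  [ 0.253750   0.111250   0.426875   0.169375]
  [ 0.098625   0.085875   0.104625   0.404250]
det(I−A) = Σ_j (I−A)_1j·C_1j = (0.90)(0.380750) + (-0.05)(0.344875) + (-0.10)(0.253750) + (-0.30)(0.098625) = 0.27046875
(I − A)⁻¹ = adj(I−A) / det(I−A) ≈
  [   1.4077     0.2625     0.3780     0.6244]
  [   1.2751     1.9975     1.3273     1.0186]
  [   0.9382     0.4113     1.5783     0.6262]
  [   0.3646     0.3175     0.3868     1.4946]
x = (I − A)⁻¹ d = adj(I−A)·d / det(I−A), with det(I−A) = 0.27046875:
  x_1 = (0.380750·160 + 0.071000·120 + 0.102250·260 + 0.168875·400) / 0.27046875 = 163.575 / 0.27046875 ≈ 604.78
  x_2 = (0.344875·160 + 0.540250·120 + 0.359000·260 + 0.275500·400) / 0.27046875 = 323.55 / 0.27046875 ≈ 1196.26
  x_3 = (0.253750·160 + 0.111250·120 + 0.426875·260 + 0.169375·400) / 0.27046875 = 232.6875 / 0.27046875 ≈ 860.31
  x_4 = (0.098625·160 + 0.085875·120 + 0.104625·260 + 0.404250·400) / 0.27046875 = 214.9875 / 0.27046875 ≈ 794.87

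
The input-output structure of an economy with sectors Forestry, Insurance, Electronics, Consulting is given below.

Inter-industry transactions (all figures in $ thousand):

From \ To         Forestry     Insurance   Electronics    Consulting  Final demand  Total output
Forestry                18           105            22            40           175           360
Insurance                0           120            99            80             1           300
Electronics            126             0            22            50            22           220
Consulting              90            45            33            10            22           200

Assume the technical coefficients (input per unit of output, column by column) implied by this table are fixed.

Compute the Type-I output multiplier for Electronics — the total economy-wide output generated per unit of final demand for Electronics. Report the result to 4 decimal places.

Technical coefficients a_ij = z_ij / X_j:
  a_11 = 18/360 = 0.05, a_21 = 0/360 = 0.00, a_31 = 126/360 = 0.35, a_41 = 90/360 = 0.25
  a_12 = 105/300 = 0.35, a_22 = 120/300 = 0.40, a_32 = 0/300 = 0.00, a_42 = 45/300 = 0.15
  a_13 = 22/220 = 0.10, a_23 = 99/220 = 0.45, a_33 = 22/220 = 0.10, a_43 = 33/220 = 0.15
  a_14 = 40/200 = 0.20, a_24 = 80/200 = 0.40, a_34 = 50/200 = 0.25, a_44 = 10/200 = 0.05
I − A =
  [   0.95    -0.35    -0.10    -0.20]
  [   0.00     0.60    -0.45    -0.40]
  [  -0.35     0.00     0.90    -0.25]
  [  -0.25    -0.15    -0.15     0.95]
Compute the cofactors C_ij = (−1)^(i+j)·(3×3 minor ij) of I−A; the adjugate is their transpose:
adj(I−A) = Cᵀ =
  [ 0.419625   0.316875   0.253125   0.288375]
  [ 0.288750   0.681625   0.450625   0.466375]
  [ 0.216000   0.184375   0.419500   0.233500]
  [ 0.190125   0.220125   0.204000   0.436875]
det(I−A) = Σ_j (I−A)_1j·C_1j = (0.95)(0.419625) + (-0.35)(0.288750) + (-0.10)(0.216000) + (-0.20)(0.190125) = 0.23795625
(I − A)⁻¹ = adj(I−A) / det(I−A) ≈
  [   1.76345     1.33165     1.06375     1.21188]
  [   1.21346     2.86450     1.89373     1.95992]
  [   0.90773     0.77483     1.76293     0.98127]
  [   0.79899     0.92507     0.85730     1.83595]
The output multiplier for sector j is the column-j sum of the Leontief inverse (I − A)⁻¹ = adj(I−A) / det(I−A).
Column 3 of adj(I−A): (0.253125, 0.450625, 0.419500, 0.204000); det(I−A) = 0.23795625.
m_3 = (0.253125 + 0.450625 + 0.419500 + 0.204000) / 0.23795625 = 1.32725 / 0.23795625 ≈ 5.5777.

m_3 = 5.5777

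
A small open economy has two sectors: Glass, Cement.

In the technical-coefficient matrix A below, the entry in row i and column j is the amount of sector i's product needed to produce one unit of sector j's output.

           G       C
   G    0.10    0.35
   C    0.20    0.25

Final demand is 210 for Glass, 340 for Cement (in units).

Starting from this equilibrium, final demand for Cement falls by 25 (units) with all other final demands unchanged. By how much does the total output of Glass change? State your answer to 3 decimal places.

Δx_G = -14.463

I − A =
  [   0.90    -0.35]
  [  -0.20     0.75]
det(I−A) = (0.90)(0.75) − (-0.35)(-0.20) = 0.6050
adj(I−A) = [[0.75, 0.35], [0.20, 0.90]]
(I − A)⁻¹ = adj(I−A) / det(I−A) ≈
  [   1.2397     0.5785]
  [   0.3306     1.4876]
Δx = (I − A)⁻¹ Δd with Δd having -25 in the Cement component and 0 elsewhere.
So Δx_G = L_GC · (-25), where L_GC = adj(I−A)_GC / det(I−A) = 0.35 / 0.6050.
Δx_G = 0.35 × (-25) / 0.6050 = -8.75 / 0.6050 ≈ -14.463.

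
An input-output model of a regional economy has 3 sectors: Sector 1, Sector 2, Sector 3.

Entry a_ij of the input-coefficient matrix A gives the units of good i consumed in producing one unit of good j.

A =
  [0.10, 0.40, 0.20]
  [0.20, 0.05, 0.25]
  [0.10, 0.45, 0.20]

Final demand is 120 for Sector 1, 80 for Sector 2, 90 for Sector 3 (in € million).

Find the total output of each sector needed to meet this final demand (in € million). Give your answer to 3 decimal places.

I − A =
  [   0.90    -0.40    -0.20]
  [  -0.20     0.95    -0.25]
  [  -0.10    -0.45     0.80]
Cofactors of I−A, C_ij = (−1)^(i+j)·(minor ij) (rows/columns in the sector order above):
  C_11 = (0.95)(0.80) − (-0.25)(-0.45) = 0.6475
  C_12 = −[(-0.20)(0.80) − (-0.25)(-0.10)] = 0.1850
  C_13 = (-0.20)(-0.45) − (0.95)(-0.10) = 0.1850
  C_21 = −[(-0.40)(0.80) − (-0.20)(-0.45)] = 0.4100
  C_22 = (0.90)(0.80) − (-0.20)(-0.10) = 0.7000
  C_23 = −[(0.90)(-0.45) − (-0.40)(-0.10)] = 0.4450
  C_31 = (-0.40)(-0.25) − (-0.20)(0.95) = 0.2900
  C_32 = −[(0.90)(-0.25) − (-0.20)(-0.20)] = 0.2650
  C_33 = (0.90)(0.95) − (-0.40)(-0.20) = 0.7750
det(I−A) = Σ_j (I−A)_1j·C_1j = (0.90)(0.6475) + (-0.40)(0.1850) + (-0.20)(0.1850) = 0.47175
adj(I−A) = Cᵀ =
  [ 0.6475   0.4100   0.2900]
  [ 0.1850   0.7000   0.2650]
  [ 0.1850   0.4450   0.7750]
(I − A)⁻¹ = adj(I−A) / det(I−A) ≈
  [   1.3725     0.8691     0.6147]
  [   0.3922     1.4838     0.5617]
  [   0.3922     0.9433     1.6428]
x = (I − A)⁻¹ d = adj(I−A)·d / det(I−A), with det(I−A) = 0.47175:
  x_1 = (0.6475·120 + 0.4100·80 + 0.2900·90) / 0.47175 = 136.60 / 0.47175 ≈ 289.560
  x_2 = (0.1850·120 + 0.7000·80 + 0.2650·90) / 0.47175 = 102.05 / 0.47175 ≈ 216.322
  x_3 = (0.1850·120 + 0.4450·80 + 0.7750·90) / 0.47175 = 127.55 / 0.47175 ≈ 270.376

x_1 = 289.560, x_2 = 216.322, x_3 = 270.376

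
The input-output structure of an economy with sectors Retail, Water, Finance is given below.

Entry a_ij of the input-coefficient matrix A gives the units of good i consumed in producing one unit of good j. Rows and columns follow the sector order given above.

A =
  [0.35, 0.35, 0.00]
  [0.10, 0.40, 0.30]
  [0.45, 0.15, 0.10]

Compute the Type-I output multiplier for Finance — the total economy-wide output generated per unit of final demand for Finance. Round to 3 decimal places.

I − A =
  [   0.65    -0.35     0.00]
  [  -0.10     0.60    -0.30]
  [  -0.45    -0.15     0.90]
Cofactors of I−A, C_ij = (−1)^(i+j)·(minor ij) (rows/columns in the sector order above):
  C_11 = (0.60)(0.90) − (-0.30)(-0.15) = 0.4950
  C_12 = −[(-0.10)(0.90) − (-0.30)(-0.45)] = 0.2250
  C_13 = (-0.10)(-0.15) − (0.60)(-0.45) = 0.2850
  C_21 = −[(-0.35)(0.90) − (0.00)(-0.15)] = 0.3150
  C_22 = (0.65)(0.90) − (0.00)(-0.45) = 0.5850
  C_23 = −[(0.65)(-0.15) − (-0.35)(-0.45)] = 0.2550
  C_31 = (-0.35)(-0.30) − (0.00)(0.60) = 0.1050
  C_32 = −[(0.65)(-0.30) − (0.00)(-0.10)] = 0.1950
  C_33 = (0.65)(0.60) − (-0.35)(-0.10) = 0.3550
det(I−A) = Σ_j (I−A)_1j·C_1j = (0.65)(0.4950) + (-0.35)(0.2250) + (0.00)(0.2850) = 0.2430
adj(I−A) = Cᵀ =
  [ 0.4950   0.3150   0.1050]
  [ 0.2250   0.5850   0.1950]
  [ 0.2850   0.2550   0.3550]
(I − A)⁻¹ = adj(I−A) / det(I−A) ≈
  [   2.0370     1.2963     0.4321]
  [   0.9259     2.4074     0.8025]
  [   1.1728     1.0494     1.4609]
The output multiplier for sector j is the column-j sum of the Leontief inverse (I − A)⁻¹ = adj(I−A) / det(I−A).
Column F of adj(I−A): (0.1050, 0.1950, 0.3550); det(I−A) = 0.2430.
m_F = (0.1050 + 0.1950 + 0.3550) / 0.2430 = 0.655 / 0.2430 ≈ 2.695.

m_F = 2.695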